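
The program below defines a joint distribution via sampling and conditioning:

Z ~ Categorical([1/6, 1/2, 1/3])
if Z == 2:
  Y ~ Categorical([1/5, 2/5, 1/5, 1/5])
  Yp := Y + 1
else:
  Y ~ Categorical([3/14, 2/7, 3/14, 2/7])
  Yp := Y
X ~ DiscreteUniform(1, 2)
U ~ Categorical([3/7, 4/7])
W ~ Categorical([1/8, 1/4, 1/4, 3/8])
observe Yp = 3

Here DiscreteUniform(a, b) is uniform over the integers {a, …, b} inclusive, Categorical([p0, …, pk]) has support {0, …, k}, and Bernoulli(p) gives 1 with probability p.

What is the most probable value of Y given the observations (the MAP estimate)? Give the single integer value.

argmax_v P(Y = v | obs) = 3

Enumerate traces; 48 have nonzero weight after conditioning:
  (Z=0, Y=3, X=1, U=0, W=0) weight 1/784
  (Z=0, Y=3, X=1, U=0, W=1) weight 1/392
  (Z=0, Y=3, X=1, U=0, W=2) weight 1/392
  (Z=0, Y=3, X=1, U=0, W=3) weight 3/784
  (Z=0, Y=3, X=1, U=1, W=0) weight 1/588
  (Z=0, Y=3, X=1, U=1, W=1) weight 1/294
  (Z=0, Y=3, X=1, U=1, W=2) weight 1/294
  (Z=0, Y=3, X=1, U=1, W=3) weight 1/196
  (Z=2, Y=2, X=1, U=0, W=0) weight 1/560
  … 39 more
Group by Y:
  weight(Y=2) = 1/15
  weight(Y=3) = 4/21
Total weight = 1/15 + 4/21 = 9/35
P(Y=2 | obs) = 1/15 / 9/35 = 7/27
P(Y=3 | obs) = 4/21 / 9/35 = 20/27
argmax = 3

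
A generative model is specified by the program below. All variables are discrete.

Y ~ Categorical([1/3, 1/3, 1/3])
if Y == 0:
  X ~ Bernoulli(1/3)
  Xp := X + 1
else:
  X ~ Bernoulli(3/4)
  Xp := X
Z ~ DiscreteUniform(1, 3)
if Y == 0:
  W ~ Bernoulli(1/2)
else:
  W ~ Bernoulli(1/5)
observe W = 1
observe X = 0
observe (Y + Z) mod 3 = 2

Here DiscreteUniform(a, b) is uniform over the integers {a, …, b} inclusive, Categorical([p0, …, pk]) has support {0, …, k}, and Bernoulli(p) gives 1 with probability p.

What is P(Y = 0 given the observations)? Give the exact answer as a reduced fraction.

P(Y = 0 | obs) = 10/13

Enumerate traces; 3 have nonzero weight after conditioning:
  (Y=0, X=0, Z=2, W=1) weight 1/27
  (Y=1, X=0, Z=1, W=1) weight 1/180
  (Y=2, X=0, Z=3, W=1) weight 1/180
Group by Y:
  weight(Y=0) = 1/27
  weight(Y=1) = 1/180
  weight(Y=2) = 1/180
Total weight = 1/27 + 1/180 + 1/180 = 13/270
P(Y=0 | obs) = 1/27 / 13/270 = 10/13
P(Y=1 | obs) = 1/180 / 13/270 = 3/26
P(Y=2 | obs) = 1/180 / 13/270 = 3/26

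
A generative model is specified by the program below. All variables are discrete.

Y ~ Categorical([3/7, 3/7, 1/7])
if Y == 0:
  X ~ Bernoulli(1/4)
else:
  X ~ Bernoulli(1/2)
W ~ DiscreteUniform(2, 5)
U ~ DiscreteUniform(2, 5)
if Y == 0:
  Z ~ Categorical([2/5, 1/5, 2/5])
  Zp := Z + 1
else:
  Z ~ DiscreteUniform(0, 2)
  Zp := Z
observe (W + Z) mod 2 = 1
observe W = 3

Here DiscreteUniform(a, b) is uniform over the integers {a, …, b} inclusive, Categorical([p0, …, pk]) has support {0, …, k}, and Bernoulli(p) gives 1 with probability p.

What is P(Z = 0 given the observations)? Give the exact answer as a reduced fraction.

Enumerate traces; 48 have nonzero weight after conditioning:
  (Y=0, X=0, W=3, U=2, Z=0) weight 9/1120
  (Y=0, X=0, W=3, U=2, Z=2) weight 9/1120
  (Y=0, X=0, W=3, U=3, Z=0) weight 9/1120
  (Y=0, X=0, W=3, U=3, Z=2) weight 9/1120
  (Y=0, X=0, W=3, U=4, Z=0) weight 9/1120
  (Y=0, X=0, W=3, U=4, Z=2) weight 9/1120
  (Y=0, X=0, W=3, U=5, Z=0) weight 9/1120
  (Y=0, X=0, W=3, U=5, Z=2) weight 9/1120
  … 40 more
Group by Z:
  weight(Z=0) = 19/210
  weight(Z=2) = 19/210
Total weight = 19/210 + 19/210 = 19/105
P(Z=0 | obs) = 19/210 / 19/105 = 1/2
P(Z=2 | obs) = 19/210 / 19/105 = 1/2

P(Z = 0 | obs) = 1/2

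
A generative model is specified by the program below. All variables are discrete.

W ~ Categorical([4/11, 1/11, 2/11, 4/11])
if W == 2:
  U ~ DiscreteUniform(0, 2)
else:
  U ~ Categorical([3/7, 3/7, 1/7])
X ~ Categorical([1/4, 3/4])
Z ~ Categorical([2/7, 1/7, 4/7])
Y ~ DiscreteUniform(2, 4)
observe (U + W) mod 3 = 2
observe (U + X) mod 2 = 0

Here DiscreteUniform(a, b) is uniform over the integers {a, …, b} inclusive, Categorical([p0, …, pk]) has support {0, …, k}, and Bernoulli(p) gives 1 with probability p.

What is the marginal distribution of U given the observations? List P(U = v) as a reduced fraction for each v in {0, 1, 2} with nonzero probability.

P(U=0) = 14/65, P(U=1) = 27/65, P(U=2) = 24/65

Enumerate traces; 36 have nonzero weight after conditioning:
  (W=0, U=2, X=0, Z=0, Y=2) weight 2/1617
  (W=0, U=2, X=0, Z=0, Y=3) weight 2/1617
  (W=0, U=2, X=0, Z=0, Y=4) weight 2/1617
  (W=0, U=2, X=0, Z=1, Y=2) weight 1/1617
  (W=0, U=2, X=0, Z=1, Y=3) weight 1/1617
  (W=0, U=2, X=0, Z=1, Y=4) weight 1/1617
  (W=0, U=2, X=0, Z=2, Y=2) weight 4/1617
  (W=0, U=2, X=0, Z=2, Y=3) weight 4/1617
  (W=1, U=1, X=1, Z=0, Y=2) weight 3/1078
  (W=2, U=0, X=0, Z=0, Y=2) weight 1/693
  … 26 more
Group by U:
  weight(U=0) = 1/66
  weight(U=1) = 9/308
  weight(U=2) = 2/77
Total weight = 1/66 + 9/308 + 2/77 = 65/924
P(U=0 | obs) = 1/66 / 65/924 = 14/65
P(U=1 | obs) = 9/308 / 65/924 = 27/65
P(U=2 | obs) = 2/77 / 65/924 = 24/65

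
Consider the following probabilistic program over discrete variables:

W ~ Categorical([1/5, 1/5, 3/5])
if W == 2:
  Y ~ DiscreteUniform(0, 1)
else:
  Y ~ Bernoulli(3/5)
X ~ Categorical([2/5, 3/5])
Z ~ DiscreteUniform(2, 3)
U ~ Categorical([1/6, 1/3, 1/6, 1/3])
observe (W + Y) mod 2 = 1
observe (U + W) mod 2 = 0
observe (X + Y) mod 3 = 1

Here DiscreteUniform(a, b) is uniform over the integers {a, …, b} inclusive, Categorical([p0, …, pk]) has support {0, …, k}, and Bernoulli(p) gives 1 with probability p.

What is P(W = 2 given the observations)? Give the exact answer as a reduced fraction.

Enumerate traces; 12 have nonzero weight after conditioning:
  (W=0, Y=1, X=0, Z=2, U=0) weight 1/250
  (W=0, Y=1, X=0, Z=2, U=2) weight 1/250
  (W=0, Y=1, X=0, Z=3, U=0) weight 1/250
  (W=0, Y=1, X=0, Z=3, U=2) weight 1/250
  (W=1, Y=0, X=1, Z=2, U=1) weight 1/125
  (W=1, Y=0, X=1, Z=2, U=3) weight 1/125
  (W=1, Y=0, X=1, Z=3, U=1) weight 1/125
  (W=1, Y=0, X=1, Z=3, U=3) weight 1/125
  (W=2, Y=1, X=0, Z=2, U=0) weight 1/100
  … 3 more
Group by W:
  weight(W=0) = 2/125
  weight(W=1) = 4/125
  weight(W=2) = 1/25
Total weight = 2/125 + 4/125 + 1/25 = 11/125
P(W=0 | obs) = 2/125 / 11/125 = 2/11
P(W=1 | obs) = 4/125 / 11/125 = 4/11
P(W=2 | obs) = 1/25 / 11/125 = 5/11

P(W = 2 | obs) = 5/11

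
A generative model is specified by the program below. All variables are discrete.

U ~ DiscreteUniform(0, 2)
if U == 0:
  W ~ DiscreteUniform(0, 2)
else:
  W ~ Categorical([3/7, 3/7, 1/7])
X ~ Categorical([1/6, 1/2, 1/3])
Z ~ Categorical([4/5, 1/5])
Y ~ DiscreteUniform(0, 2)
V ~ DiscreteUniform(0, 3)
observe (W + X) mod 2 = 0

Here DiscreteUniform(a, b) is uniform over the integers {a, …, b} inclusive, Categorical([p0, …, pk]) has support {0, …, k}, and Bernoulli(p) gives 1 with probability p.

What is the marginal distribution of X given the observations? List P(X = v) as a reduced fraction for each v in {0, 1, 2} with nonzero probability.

Enumerate traces; 360 have nonzero weight after conditioning:
  (U=0, W=0, X=0, Z=0, Y=0, V=0) weight 1/810
  (U=0, W=0, X=0, Z=0, Y=0, V=1) weight 1/810
  (U=0, W=0, X=0, Z=0, Y=0, V=2) weight 1/810
  (U=0, W=0, X=0, Z=0, Y=0, V=3) weight 1/810
  (U=0, W=0, X=0, Z=0, Y=1, V=0) weight 1/810
  (U=0, W=0, X=0, Z=0, Y=1, V=1) weight 1/810
  (U=0, W=0, X=0, Z=0, Y=1, V=2) weight 1/810
  (U=0, W=0, X=0, Z=0, Y=1, V=3) weight 1/810
  (U=0, W=0, X=2, Z=0, Y=0, V=0) weight 1/405
  (U=0, W=1, X=1, Z=0, Y=0, V=0) weight 1/270
  … 350 more
Group by X:
  weight(X=0) = 19/189
  weight(X=1) = 25/126
  weight(X=2) = 38/189
Total weight = 19/189 + 25/126 + 38/189 = 1/2
P(X=0 | obs) = 19/189 / 1/2 = 38/189
P(X=1 | obs) = 25/126 / 1/2 = 25/63
P(X=2 | obs) = 38/189 / 1/2 = 76/189

P(X=0) = 38/189, P(X=1) = 25/63, P(X=2) = 76/189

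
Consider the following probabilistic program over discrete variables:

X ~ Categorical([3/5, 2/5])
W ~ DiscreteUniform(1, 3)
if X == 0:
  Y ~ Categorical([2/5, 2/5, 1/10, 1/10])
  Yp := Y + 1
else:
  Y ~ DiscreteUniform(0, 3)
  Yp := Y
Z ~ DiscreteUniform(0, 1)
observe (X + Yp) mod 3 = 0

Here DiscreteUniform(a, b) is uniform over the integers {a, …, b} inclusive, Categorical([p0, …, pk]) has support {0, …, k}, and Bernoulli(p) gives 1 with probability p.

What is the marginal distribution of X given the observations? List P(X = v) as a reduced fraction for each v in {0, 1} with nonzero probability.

Enumerate traces; 12 have nonzero weight after conditioning:
  (X=0, W=1, Y=2, Z=0) weight 1/100
  (X=0, W=1, Y=2, Z=1) weight 1/100
  (X=0, W=2, Y=2, Z=0) weight 1/100
  (X=0, W=2, Y=2, Z=1) weight 1/100
  (X=0, W=3, Y=2, Z=0) weight 1/100
  (X=0, W=3, Y=2, Z=1) weight 1/100
  (X=1, W=1, Y=2, Z=0) weight 1/60
  (X=1, W=1, Y=2, Z=1) weight 1/60
  … 4 more
Group by X:
  weight(X=0) = 3/50
  weight(X=1) = 1/10
Total weight = 3/50 + 1/10 = 4/25
P(X=0 | obs) = 3/50 / 4/25 = 3/8
P(X=1 | obs) = 1/10 / 4/25 = 5/8

P(X=0) = 3/8, P(X=1) = 5/8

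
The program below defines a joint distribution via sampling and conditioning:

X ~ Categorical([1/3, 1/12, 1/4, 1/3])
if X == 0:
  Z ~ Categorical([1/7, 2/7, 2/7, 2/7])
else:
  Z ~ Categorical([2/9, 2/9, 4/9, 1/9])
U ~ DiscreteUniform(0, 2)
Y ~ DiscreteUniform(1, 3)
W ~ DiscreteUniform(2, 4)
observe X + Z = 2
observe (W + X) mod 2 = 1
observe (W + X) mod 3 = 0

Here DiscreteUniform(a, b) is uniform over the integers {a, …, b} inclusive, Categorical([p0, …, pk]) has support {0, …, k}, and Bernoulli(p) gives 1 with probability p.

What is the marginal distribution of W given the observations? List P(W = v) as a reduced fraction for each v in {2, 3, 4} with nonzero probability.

Enumerate traces; 18 have nonzero weight after conditioning:
  (X=0, Z=2, U=0, Y=1, W=3) weight 2/567
  (X=0, Z=2, U=0, Y=2, W=3) weight 2/567
  (X=0, Z=2, U=0, Y=3, W=3) weight 2/567
  (X=0, Z=2, U=1, Y=1, W=3) weight 2/567
  (X=0, Z=2, U=1, Y=2, W=3) weight 2/567
  (X=0, Z=2, U=1, Y=3, W=3) weight 2/567
  (X=0, Z=2, U=2, Y=1, W=3) weight 2/567
  (X=0, Z=2, U=2, Y=2, W=3) weight 2/567
  (X=1, Z=1, U=0, Y=1, W=2) weight 1/1458
  … 9 more
Group by W:
  weight(W=2) = 1/162
  weight(W=3) = 2/63
Total weight = 1/162 + 2/63 = 43/1134
P(W=2 | obs) = 1/162 / 43/1134 = 7/43
P(W=3 | obs) = 2/63 / 43/1134 = 36/43

P(W=2) = 7/43, P(W=3) = 36/43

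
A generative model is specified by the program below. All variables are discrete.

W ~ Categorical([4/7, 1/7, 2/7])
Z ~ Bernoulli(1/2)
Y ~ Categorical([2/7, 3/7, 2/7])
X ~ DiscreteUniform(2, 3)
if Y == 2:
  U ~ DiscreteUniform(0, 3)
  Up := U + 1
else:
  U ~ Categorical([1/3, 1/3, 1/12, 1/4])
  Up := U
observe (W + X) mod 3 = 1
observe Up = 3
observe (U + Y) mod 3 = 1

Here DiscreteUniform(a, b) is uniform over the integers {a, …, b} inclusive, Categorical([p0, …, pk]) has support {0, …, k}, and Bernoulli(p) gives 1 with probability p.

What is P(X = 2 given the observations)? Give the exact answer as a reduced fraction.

Enumerate traces; 8 have nonzero weight after conditioning:
  (W=1, Z=0, Y=1, X=3, U=3) weight 3/784
  (W=1, Z=0, Y=2, X=3, U=2) weight 1/392
  (W=1, Z=1, Y=1, X=3, U=3) weight 3/784
  (W=1, Z=1, Y=2, X=3, U=2) weight 1/392
  (W=2, Z=0, Y=1, X=2, U=3) weight 3/392
  (W=2, Z=0, Y=2, X=2, U=2) weight 1/196
  (W=2, Z=1, Y=1, X=2, U=3) weight 3/392
  (W=2, Z=1, Y=2, X=2, U=2) weight 1/196
Group by X:
  weight(X=2) = 5/196
  weight(X=3) = 5/392
Total weight = 5/196 + 5/392 = 15/392
P(X=2 | obs) = 5/196 / 15/392 = 2/3
P(X=3 | obs) = 5/392 / 15/392 = 1/3

P(X = 2 | obs) = 2/3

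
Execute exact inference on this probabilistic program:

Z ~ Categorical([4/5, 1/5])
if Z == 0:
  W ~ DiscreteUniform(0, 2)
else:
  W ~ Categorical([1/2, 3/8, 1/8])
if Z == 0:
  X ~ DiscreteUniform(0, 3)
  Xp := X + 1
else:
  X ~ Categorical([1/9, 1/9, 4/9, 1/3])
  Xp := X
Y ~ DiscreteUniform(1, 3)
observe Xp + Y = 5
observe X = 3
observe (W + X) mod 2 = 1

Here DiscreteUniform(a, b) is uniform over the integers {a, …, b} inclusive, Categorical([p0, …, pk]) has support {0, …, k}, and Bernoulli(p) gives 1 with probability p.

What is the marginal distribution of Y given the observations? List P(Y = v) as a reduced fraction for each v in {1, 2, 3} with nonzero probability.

P(Y=1) = 16/21, P(Y=2) = 5/21

Enumerate traces; 4 have nonzero weight after conditioning:
  (Z=0, W=0, X=3, Y=1) weight 1/45
  (Z=0, W=2, X=3, Y=1) weight 1/45
  (Z=1, W=0, X=3, Y=2) weight 1/90
  (Z=1, W=2, X=3, Y=2) weight 1/360
Group by Y:
  weight(Y=1) = 2/45
  weight(Y=2) = 1/72
Total weight = 2/45 + 1/72 = 7/120
P(Y=1 | obs) = 2/45 / 7/120 = 16/21
P(Y=2 | obs) = 1/72 / 7/120 = 5/21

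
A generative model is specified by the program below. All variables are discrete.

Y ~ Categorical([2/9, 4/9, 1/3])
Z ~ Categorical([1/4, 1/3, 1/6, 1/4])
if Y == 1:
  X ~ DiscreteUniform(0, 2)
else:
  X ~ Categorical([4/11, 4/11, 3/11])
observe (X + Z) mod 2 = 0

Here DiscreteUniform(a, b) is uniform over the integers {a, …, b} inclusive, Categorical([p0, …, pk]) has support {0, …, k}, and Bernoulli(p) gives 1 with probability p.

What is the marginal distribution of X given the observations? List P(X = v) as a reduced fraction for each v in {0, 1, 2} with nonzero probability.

Enumerate traces; 18 have nonzero weight after conditioning:
  (Y=0, Z=0, X=0) weight 2/99
  (Y=0, Z=0, X=2) weight 1/66
  (Y=0, Z=1, X=1) weight 8/297
  (Y=0, Z=2, X=0) weight 4/297
  (Y=0, Z=2, X=2) weight 1/99
  (Y=0, Z=3, X=1) weight 2/99
  (Y=1, Z=0, X=0) weight 1/27
  (Y=1, Z=0, X=2) weight 1/27
  … 10 more
Group by X:
  weight(X=0) = 130/891
  weight(X=1) = 182/891
  weight(X=2) = 445/3564
Total weight = 130/891 + 182/891 + 445/3564 = 1693/3564
P(X=0 | obs) = 130/891 / 1693/3564 = 520/1693
P(X=1 | obs) = 182/891 / 1693/3564 = 728/1693
P(X=2 | obs) = 445/3564 / 1693/3564 = 445/1693

P(X=0) = 520/1693, P(X=1) = 728/1693, P(X=2) = 445/1693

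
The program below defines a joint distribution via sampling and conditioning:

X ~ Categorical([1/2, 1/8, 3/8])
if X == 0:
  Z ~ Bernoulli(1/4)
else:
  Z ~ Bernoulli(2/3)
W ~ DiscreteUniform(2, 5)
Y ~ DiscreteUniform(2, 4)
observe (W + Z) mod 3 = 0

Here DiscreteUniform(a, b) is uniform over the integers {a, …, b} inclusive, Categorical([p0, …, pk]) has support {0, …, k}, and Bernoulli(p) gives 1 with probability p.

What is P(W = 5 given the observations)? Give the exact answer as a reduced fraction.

P(W = 5 | obs) = 11/35

Enumerate traces; 27 have nonzero weight after conditioning:
  (X=0, Z=0, W=3, Y=2) weight 1/32
  (X=0, Z=0, W=3, Y=3) weight 1/32
  (X=0, Z=0, W=3, Y=4) weight 1/32
  (X=0, Z=1, W=2, Y=2) weight 1/96
  (X=0, Z=1, W=2, Y=3) weight 1/96
  (X=0, Z=1, W=2, Y=4) weight 1/96
  (X=0, Z=1, W=5, Y=2) weight 1/96
  (X=0, Z=1, W=5, Y=3) weight 1/96
  … 19 more
Group by W:
  weight(W=2) = 11/96
  weight(W=3) = 13/96
  weight(W=5) = 11/96
Total weight = 11/96 + 13/96 + 11/96 = 35/96
P(W=2 | obs) = 11/96 / 35/96 = 11/35
P(W=3 | obs) = 13/96 / 35/96 = 13/35
P(W=5 | obs) = 11/96 / 35/96 = 11/35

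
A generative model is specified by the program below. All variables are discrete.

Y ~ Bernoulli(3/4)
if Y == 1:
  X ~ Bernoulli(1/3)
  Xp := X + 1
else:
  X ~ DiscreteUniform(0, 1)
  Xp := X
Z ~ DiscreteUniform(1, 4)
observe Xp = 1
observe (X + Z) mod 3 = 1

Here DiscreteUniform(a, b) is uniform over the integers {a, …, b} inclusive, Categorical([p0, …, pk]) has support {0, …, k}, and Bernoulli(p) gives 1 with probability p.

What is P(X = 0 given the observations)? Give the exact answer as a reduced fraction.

Enumerate traces; 3 have nonzero weight after conditioning:
  (Y=0, X=1, Z=3) weight 1/32
  (Y=1, X=0, Z=1) weight 1/8
  (Y=1, X=0, Z=4) weight 1/8
Group by X:
  weight(X=0) = 1/4
  weight(X=1) = 1/32
Total weight = 1/4 + 1/32 = 9/32
P(X=0 | obs) = 1/4 / 9/32 = 8/9
P(X=1 | obs) = 1/32 / 9/32 = 1/9

P(X = 0 | obs) = 8/9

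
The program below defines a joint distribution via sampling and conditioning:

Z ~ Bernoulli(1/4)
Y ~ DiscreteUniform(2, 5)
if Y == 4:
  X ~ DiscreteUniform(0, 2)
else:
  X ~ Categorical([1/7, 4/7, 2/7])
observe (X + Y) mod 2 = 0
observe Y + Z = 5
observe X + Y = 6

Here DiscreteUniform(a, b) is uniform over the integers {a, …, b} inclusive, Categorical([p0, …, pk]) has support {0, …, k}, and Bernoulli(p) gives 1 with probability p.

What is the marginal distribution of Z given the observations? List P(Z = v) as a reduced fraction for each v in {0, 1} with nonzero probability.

P(Z=0) = 36/43, P(Z=1) = 7/43

Enumerate traces; 2 have nonzero weight after conditioning:
  (Z=0, Y=5, X=1) weight 3/28
  (Z=1, Y=4, X=2) weight 1/48
Group by Z:
  weight(Z=0) = 3/28
  weight(Z=1) = 1/48
Total weight = 3/28 + 1/48 = 43/336
P(Z=0 | obs) = 3/28 / 43/336 = 36/43
P(Z=1 | obs) = 1/48 / 43/336 = 7/43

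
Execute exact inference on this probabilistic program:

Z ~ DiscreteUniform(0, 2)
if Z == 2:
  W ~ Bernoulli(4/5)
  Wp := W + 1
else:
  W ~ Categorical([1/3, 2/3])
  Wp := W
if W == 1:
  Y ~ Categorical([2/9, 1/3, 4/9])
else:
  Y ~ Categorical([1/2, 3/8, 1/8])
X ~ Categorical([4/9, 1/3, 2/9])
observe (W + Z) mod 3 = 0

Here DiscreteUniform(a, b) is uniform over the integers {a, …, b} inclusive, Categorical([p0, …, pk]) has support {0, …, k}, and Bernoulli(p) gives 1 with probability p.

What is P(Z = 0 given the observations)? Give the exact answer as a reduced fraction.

P(Z = 0 | obs) = 5/17

Enumerate traces; 18 have nonzero weight after conditioning:
  (Z=0, W=0, Y=0, X=0) weight 2/81
  (Z=0, W=0, Y=0, X=1) weight 1/54
  (Z=0, W=0, Y=0, X=2) weight 1/81
  (Z=0, W=0, Y=1, X=0) weight 1/54
  (Z=0, W=0, Y=1, X=1) weight 1/72
  (Z=0, W=0, Y=1, X=2) weight 1/108
  (Z=0, W=0, Y=2, X=0) weight 1/162
  (Z=0, W=0, Y=2, X=1) weight 1/216
  (Z=2, W=1, Y=0, X=0) weight 32/1215
  … 9 more
Group by Z:
  weight(Z=0) = 1/9
  weight(Z=2) = 4/15
Total weight = 1/9 + 4/15 = 17/45
P(Z=0 | obs) = 1/9 / 17/45 = 5/17
P(Z=2 | obs) = 4/15 / 17/45 = 12/17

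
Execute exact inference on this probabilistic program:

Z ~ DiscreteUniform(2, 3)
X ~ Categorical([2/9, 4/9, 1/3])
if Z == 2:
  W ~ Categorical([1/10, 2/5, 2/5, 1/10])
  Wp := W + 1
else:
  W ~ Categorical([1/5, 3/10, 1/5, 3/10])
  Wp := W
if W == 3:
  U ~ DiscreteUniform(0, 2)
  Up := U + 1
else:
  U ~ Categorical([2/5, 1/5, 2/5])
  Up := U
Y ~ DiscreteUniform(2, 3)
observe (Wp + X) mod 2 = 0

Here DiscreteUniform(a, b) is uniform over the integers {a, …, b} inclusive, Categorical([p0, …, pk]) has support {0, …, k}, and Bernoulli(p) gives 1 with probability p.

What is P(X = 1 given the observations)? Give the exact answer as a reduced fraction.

Enumerate traces; 72 have nonzero weight after conditioning:
  (Z=2, X=0, W=1, U=0, Y=2) weight 2/225
  (Z=2, X=0, W=1, U=0, Y=3) weight 2/225
  (Z=2, X=0, W=1, U=1, Y=2) weight 1/225
  (Z=2, X=0, W=1, U=1, Y=3) weight 1/225
  (Z=2, X=0, W=1, U=2, Y=2) weight 2/225
  (Z=2, X=0, W=1, U=2, Y=3) weight 2/225
  (Z=2, X=0, W=3, U=0, Y=2) weight 1/540
  (Z=2, X=0, W=3, U=0, Y=3) weight 1/540
  (Z=2, X=1, W=0, U=0, Y=2) weight 1/225
  (Z=2, X=2, W=1, U=0, Y=2) weight 1/75
  … 62 more
Group by X:
  weight(X=0) = 1/10
  weight(X=1) = 11/45
  weight(X=2) = 3/20
Total weight = 1/10 + 11/45 + 3/20 = 89/180
P(X=0 | obs) = 1/10 / 89/180 = 18/89
P(X=1 | obs) = 11/45 / 89/180 = 44/89
P(X=2 | obs) = 3/20 / 89/180 = 27/89

P(X = 1 | obs) = 44/89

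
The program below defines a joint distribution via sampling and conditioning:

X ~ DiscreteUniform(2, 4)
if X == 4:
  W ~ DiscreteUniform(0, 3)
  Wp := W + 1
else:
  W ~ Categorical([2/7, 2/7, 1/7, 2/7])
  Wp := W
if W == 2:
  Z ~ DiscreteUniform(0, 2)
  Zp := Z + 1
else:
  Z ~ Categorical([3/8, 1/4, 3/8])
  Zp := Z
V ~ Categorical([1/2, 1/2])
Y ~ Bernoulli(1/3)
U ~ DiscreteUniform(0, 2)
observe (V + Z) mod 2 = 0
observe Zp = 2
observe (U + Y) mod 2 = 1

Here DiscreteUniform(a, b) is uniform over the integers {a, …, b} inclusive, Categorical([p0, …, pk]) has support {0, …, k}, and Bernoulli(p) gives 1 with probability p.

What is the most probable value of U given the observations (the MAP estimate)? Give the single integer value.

Enumerate traces; 36 have nonzero weight after conditioning:
  (X=2, W=0, Z=2, V=0, Y=0, U=1) weight 1/252
  (X=2, W=0, Z=2, V=0, Y=1, U=0) weight 1/504
  (X=2, W=0, Z=2, V=0, Y=1, U=2) weight 1/504
  (X=2, W=1, Z=2, V=0, Y=0, U=1) weight 1/252
  (X=2, W=1, Z=2, V=0, Y=1, U=0) weight 1/504
  (X=2, W=1, Z=2, V=0, Y=1, U=2) weight 1/504
  (X=2, W=2, Z=1, V=1, Y=0, U=1) weight 1/567
  (X=2, W=2, Z=1, V=1, Y=1, U=0) weight 1/1134
  … 28 more
Group by U:
  weight(U=0) = 247/12096
  weight(U=1) = 247/6048
  weight(U=2) = 247/12096
Total weight = 247/12096 + 247/6048 + 247/12096 = 247/3024
P(U=0 | obs) = 247/12096 / 247/3024 = 1/4
P(U=1 | obs) = 247/6048 / 247/3024 = 1/2
P(U=2 | obs) = 247/12096 / 247/3024 = 1/4
argmax = 1

argmax_v P(U = v | obs) = 1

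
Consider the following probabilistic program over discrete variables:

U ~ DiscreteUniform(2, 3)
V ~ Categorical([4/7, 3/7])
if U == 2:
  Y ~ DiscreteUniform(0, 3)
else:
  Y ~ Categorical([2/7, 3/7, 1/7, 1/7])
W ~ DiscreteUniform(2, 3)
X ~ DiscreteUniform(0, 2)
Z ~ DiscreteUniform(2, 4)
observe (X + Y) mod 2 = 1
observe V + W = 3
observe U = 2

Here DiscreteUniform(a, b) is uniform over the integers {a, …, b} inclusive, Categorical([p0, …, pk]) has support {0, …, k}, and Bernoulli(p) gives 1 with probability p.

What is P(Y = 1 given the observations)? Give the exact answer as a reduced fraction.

Enumerate traces; 36 have nonzero weight after conditioning:
  (U=2, V=0, Y=0, W=3, X=1, Z=2) weight 1/252
  (U=2, V=0, Y=0, W=3, X=1, Z=3) weight 1/252
  (U=2, V=0, Y=0, W=3, X=1, Z=4) weight 1/252
  (U=2, V=0, Y=1, W=3, X=0, Z=2) weight 1/252
  (U=2, V=0, Y=1, W=3, X=0, Z=3) weight 1/252
  (U=2, V=0, Y=1, W=3, X=0, Z=4) weight 1/252
  (U=2, V=0, Y=1, W=3, X=2, Z=2) weight 1/252
  (U=2, V=0, Y=1, W=3, X=2, Z=3) weight 1/252
  (U=2, V=0, Y=2, W=3, X=1, Z=2) weight 1/252
  (U=2, V=0, Y=3, W=3, X=0, Z=2) weight 1/252
  … 26 more
Group by Y:
  weight(Y=0) = 1/48
  weight(Y=1) = 1/24
  weight(Y=2) = 1/48
  weight(Y=3) = 1/24
Total weight = 1/48 + 1/24 + 1/48 + 1/24 = 1/8
P(Y=0 | obs) = 1/48 / 1/8 = 1/6
P(Y=1 | obs) = 1/24 / 1/8 = 1/3
P(Y=2 | obs) = 1/48 / 1/8 = 1/6
P(Y=3 | obs) = 1/24 / 1/8 = 1/3

P(Y = 1 | obs) = 1/3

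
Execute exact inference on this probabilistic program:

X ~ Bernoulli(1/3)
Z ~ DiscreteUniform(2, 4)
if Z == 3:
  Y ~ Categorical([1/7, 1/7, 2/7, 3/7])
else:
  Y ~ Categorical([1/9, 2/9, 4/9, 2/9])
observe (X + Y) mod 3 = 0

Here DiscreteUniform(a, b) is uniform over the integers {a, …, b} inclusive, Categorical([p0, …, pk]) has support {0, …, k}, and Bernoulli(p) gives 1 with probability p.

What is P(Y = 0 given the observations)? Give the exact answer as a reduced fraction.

P(Y = 0 | obs) = 1/5

Enumerate traces; 9 have nonzero weight after conditioning:
  (X=0, Z=2, Y=0) weight 2/81
  (X=0, Z=2, Y=3) weight 4/81
  (X=0, Z=3, Y=0) weight 2/63
  (X=0, Z=3, Y=3) weight 2/21
  (X=0, Z=4, Y=0) weight 2/81
  (X=0, Z=4, Y=3) weight 4/81
  (X=1, Z=2, Y=2) weight 4/81
  (X=1, Z=3, Y=2) weight 2/63
  … 1 more
Group by Y:
  weight(Y=0) = 46/567
  weight(Y=2) = 74/567
  weight(Y=3) = 110/567
Total weight = 46/567 + 74/567 + 110/567 = 230/567
P(Y=0 | obs) = 46/567 / 230/567 = 1/5
P(Y=2 | obs) = 74/567 / 230/567 = 37/115
P(Y=3 | obs) = 110/567 / 230/567 = 11/23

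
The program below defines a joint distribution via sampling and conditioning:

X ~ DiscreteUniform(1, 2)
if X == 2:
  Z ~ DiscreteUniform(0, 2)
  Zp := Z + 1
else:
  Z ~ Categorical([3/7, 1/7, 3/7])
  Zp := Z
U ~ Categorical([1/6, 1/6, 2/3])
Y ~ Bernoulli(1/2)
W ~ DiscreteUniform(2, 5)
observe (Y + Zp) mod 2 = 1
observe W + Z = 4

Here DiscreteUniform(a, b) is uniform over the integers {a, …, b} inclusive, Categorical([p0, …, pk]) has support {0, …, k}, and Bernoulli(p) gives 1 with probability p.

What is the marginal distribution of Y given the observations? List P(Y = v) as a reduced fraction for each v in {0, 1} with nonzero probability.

Enumerate traces; 18 have nonzero weight after conditioning:
  (X=1, Z=0, U=0, Y=1, W=4) weight 1/224
  (X=1, Z=0, U=1, Y=1, W=4) weight 1/224
  (X=1, Z=0, U=2, Y=1, W=4) weight 1/56
  (X=1, Z=1, U=0, Y=0, W=3) weight 1/672
  (X=1, Z=1, U=1, Y=0, W=3) weight 1/672
  (X=1, Z=1, U=2, Y=0, W=3) weight 1/168
  (X=1, Z=2, U=0, Y=1, W=2) weight 1/224
  (X=1, Z=2, U=1, Y=1, W=2) weight 1/224
  … 10 more
Group by Y:
  weight(Y=0) = 17/336
  weight(Y=1) = 25/336
Total weight = 17/336 + 25/336 = 1/8
P(Y=0 | obs) = 17/336 / 1/8 = 17/42
P(Y=1 | obs) = 25/336 / 1/8 = 25/42

P(Y=0) = 17/42, P(Y=1) = 25/42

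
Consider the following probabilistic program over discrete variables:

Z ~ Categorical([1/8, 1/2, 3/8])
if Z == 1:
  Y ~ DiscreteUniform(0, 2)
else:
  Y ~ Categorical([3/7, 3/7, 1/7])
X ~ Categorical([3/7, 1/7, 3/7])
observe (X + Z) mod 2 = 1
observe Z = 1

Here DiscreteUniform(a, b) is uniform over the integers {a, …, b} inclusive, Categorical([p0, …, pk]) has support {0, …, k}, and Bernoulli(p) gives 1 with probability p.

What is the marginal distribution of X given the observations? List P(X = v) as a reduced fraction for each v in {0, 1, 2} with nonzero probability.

P(X=0) = 1/2, P(X=2) = 1/2

Enumerate traces; 6 have nonzero weight after conditioning:
  (Z=1, Y=0, X=0) weight 1/14
  (Z=1, Y=0, X=2) weight 1/14
  (Z=1, Y=1, X=0) weight 1/14
  (Z=1, Y=1, X=2) weight 1/14
  (Z=1, Y=2, X=0) weight 1/14
  (Z=1, Y=2, X=2) weight 1/14
Group by X:
  weight(X=0) = 3/14
  weight(X=2) = 3/14
Total weight = 3/14 + 3/14 = 3/7
P(X=0 | obs) = 3/14 / 3/7 = 1/2
P(X=2 | obs) = 3/14 / 3/7 = 1/2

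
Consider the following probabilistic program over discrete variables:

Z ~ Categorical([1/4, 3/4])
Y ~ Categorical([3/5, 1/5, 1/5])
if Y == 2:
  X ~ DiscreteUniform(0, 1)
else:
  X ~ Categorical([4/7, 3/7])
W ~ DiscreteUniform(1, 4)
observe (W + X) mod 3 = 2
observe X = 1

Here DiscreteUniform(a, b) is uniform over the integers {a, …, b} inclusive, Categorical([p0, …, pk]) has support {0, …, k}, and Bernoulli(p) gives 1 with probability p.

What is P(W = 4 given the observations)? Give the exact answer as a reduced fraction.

P(W = 4 | obs) = 1/2

Enumerate traces; 12 have nonzero weight after conditioning:
  (Z=0, Y=0, X=1, W=1) weight 9/560
  (Z=0, Y=0, X=1, W=4) weight 9/560
  (Z=0, Y=1, X=1, W=1) weight 3/560
  (Z=0, Y=1, X=1, W=4) weight 3/560
  (Z=0, Y=2, X=1, W=1) weight 1/160
  (Z=0, Y=2, X=1, W=4) weight 1/160
  (Z=1, Y=0, X=1, W=1) weight 27/560
  (Z=1, Y=0, X=1, W=4) weight 27/560
  … 4 more
Group by W:
  weight(W=1) = 31/280
  weight(W=4) = 31/280
Total weight = 31/280 + 31/280 = 31/140
P(W=1 | obs) = 31/280 / 31/140 = 1/2
P(W=4 | obs) = 31/280 / 31/140 = 1/2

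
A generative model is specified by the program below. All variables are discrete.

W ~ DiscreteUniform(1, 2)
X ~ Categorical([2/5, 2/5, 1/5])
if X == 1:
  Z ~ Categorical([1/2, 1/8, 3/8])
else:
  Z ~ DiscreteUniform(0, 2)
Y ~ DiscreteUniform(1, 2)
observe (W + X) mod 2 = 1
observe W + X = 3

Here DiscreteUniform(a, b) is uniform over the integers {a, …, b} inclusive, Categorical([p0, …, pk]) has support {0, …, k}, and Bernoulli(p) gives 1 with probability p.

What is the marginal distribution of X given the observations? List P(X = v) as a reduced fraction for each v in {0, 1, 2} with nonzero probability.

P(X=1) = 2/3, P(X=2) = 1/3

Enumerate traces; 12 have nonzero weight after conditioning:
  (W=1, X=2, Z=0, Y=1) weight 1/60
  (W=1, X=2, Z=0, Y=2) weight 1/60
  (W=1, X=2, Z=1, Y=1) weight 1/60
  (W=1, X=2, Z=1, Y=2) weight 1/60
  (W=1, X=2, Z=2, Y=1) weight 1/60
  (W=1, X=2, Z=2, Y=2) weight 1/60
  (W=2, X=1, Z=0, Y=1) weight 1/20
  (W=2, X=1, Z=0, Y=2) weight 1/20
  … 4 more
Group by X:
  weight(X=1) = 1/5
  weight(X=2) = 1/10
Total weight = 1/5 + 1/10 = 3/10
P(X=1 | obs) = 1/5 / 3/10 = 2/3
P(X=2 | obs) = 1/10 / 3/10 = 1/3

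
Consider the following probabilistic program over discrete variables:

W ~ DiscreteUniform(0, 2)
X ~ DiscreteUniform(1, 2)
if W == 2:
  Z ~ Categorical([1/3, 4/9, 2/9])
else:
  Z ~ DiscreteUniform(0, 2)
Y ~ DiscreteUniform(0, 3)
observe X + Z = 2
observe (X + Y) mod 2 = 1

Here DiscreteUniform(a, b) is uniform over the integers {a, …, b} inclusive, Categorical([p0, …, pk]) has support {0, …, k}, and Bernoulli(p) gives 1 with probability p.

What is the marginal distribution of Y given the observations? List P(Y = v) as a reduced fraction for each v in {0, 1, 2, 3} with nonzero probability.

Enumerate traces; 12 have nonzero weight after conditioning:
  (W=0, X=1, Z=1, Y=0) weight 1/72
  (W=0, X=1, Z=1, Y=2) weight 1/72
  (W=0, X=2, Z=0, Y=1) weight 1/72
  (W=0, X=2, Z=0, Y=3) weight 1/72
  (W=1, X=1, Z=1, Y=0) weight 1/72
  (W=1, X=1, Z=1, Y=2) weight 1/72
  (W=1, X=2, Z=0, Y=1) weight 1/72
  (W=1, X=2, Z=0, Y=3) weight 1/72
  … 4 more
Group by Y:
  weight(Y=0) = 5/108
  weight(Y=1) = 1/24
  weight(Y=2) = 5/108
  weight(Y=3) = 1/24
Total weight = 5/108 + 1/24 + 5/108 + 1/24 = 19/108
P(Y=0 | obs) = 5/108 / 19/108 = 5/19
P(Y=1 | obs) = 1/24 / 19/108 = 9/38
P(Y=2 | obs) = 5/108 / 19/108 = 5/19
P(Y=3 | obs) = 1/24 / 19/108 = 9/38

P(Y=0) = 5/19, P(Y=1) = 9/38, P(Y=2) = 5/19, P(Y=3) = 9/38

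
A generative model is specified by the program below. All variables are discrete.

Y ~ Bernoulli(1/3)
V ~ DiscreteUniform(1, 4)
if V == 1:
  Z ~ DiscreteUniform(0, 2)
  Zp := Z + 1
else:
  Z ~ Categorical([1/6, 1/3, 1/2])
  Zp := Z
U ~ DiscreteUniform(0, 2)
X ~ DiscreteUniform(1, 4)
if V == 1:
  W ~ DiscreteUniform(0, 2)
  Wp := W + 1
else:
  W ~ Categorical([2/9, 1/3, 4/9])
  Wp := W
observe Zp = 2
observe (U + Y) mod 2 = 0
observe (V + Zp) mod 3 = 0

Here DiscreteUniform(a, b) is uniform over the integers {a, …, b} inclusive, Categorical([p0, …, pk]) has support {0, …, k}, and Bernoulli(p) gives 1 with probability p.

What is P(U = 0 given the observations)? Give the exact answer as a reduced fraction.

P(U = 0 | obs) = 2/5

Enumerate traces; 72 have nonzero weight after conditioning:
  (Y=0, V=1, Z=1, U=0, X=1, W=0) weight 1/648
  (Y=0, V=1, Z=1, U=0, X=1, W=1) weight 1/648
  (Y=0, V=1, Z=1, U=0, X=1, W=2) weight 1/648
  (Y=0, V=1, Z=1, U=0, X=2, W=0) weight 1/648
  (Y=0, V=1, Z=1, U=0, X=2, W=1) weight 1/648
  (Y=0, V=1, Z=1, U=0, X=2, W=2) weight 1/648
  (Y=0, V=1, Z=1, U=0, X=3, W=0) weight 1/648
  (Y=0, V=1, Z=1, U=0, X=3, W=1) weight 1/648
  (Y=0, V=1, Z=1, U=2, X=1, W=0) weight 1/648
  (Y=1, V=1, Z=1, U=1, X=1, W=0) weight 1/1296
  … 62 more
Group by U:
  weight(U=0) = 5/108
  weight(U=1) = 5/216
  weight(U=2) = 5/108
Total weight = 5/108 + 5/216 + 5/108 = 25/216
P(U=0 | obs) = 5/108 / 25/216 = 2/5
P(U=1 | obs) = 5/216 / 25/216 = 1/5
P(U=2 | obs) = 5/108 / 25/216 = 2/5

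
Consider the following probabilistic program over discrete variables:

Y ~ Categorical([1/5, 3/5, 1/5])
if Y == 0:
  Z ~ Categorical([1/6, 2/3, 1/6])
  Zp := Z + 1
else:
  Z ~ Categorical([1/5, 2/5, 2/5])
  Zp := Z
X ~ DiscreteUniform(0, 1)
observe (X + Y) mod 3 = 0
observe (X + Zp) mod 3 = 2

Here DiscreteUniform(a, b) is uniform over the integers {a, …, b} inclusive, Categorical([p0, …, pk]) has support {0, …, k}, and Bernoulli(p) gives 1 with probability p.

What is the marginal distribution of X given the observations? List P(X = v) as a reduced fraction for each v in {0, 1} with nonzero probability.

Enumerate traces; 2 have nonzero weight after conditioning:
  (Y=0, Z=1, X=0) weight 1/15
  (Y=2, Z=1, X=1) weight 1/25
Group by X:
  weight(X=0) = 1/15
  weight(X=1) = 1/25
Total weight = 1/15 + 1/25 = 8/75
P(X=0 | obs) = 1/15 / 8/75 = 5/8
P(X=1 | obs) = 1/25 / 8/75 = 3/8

P(X=0) = 5/8, P(X=1) = 3/8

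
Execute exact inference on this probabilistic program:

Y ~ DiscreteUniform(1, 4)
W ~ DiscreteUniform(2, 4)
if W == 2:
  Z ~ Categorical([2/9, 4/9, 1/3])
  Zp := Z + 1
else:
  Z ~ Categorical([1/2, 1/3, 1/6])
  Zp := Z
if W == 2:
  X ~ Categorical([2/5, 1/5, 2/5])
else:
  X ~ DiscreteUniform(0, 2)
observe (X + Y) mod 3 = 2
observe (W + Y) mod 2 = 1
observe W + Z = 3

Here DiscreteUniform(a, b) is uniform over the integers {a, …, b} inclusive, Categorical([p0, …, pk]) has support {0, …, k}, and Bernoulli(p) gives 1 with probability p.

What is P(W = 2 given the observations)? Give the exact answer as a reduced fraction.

Enumerate traces; 4 have nonzero weight after conditioning:
  (Y=1, W=2, Z=1, X=1) weight 1/135
  (Y=2, W=3, Z=0, X=0) weight 1/72
  (Y=3, W=2, Z=1, X=2) weight 2/135
  (Y=4, W=3, Z=0, X=1) weight 1/72
Group by W:
  weight(W=2) = 1/45
  weight(W=3) = 1/36
Total weight = 1/45 + 1/36 = 1/20
P(W=2 | obs) = 1/45 / 1/20 = 4/9
P(W=3 | obs) = 1/36 / 1/20 = 5/9

P(W = 2 | obs) = 4/9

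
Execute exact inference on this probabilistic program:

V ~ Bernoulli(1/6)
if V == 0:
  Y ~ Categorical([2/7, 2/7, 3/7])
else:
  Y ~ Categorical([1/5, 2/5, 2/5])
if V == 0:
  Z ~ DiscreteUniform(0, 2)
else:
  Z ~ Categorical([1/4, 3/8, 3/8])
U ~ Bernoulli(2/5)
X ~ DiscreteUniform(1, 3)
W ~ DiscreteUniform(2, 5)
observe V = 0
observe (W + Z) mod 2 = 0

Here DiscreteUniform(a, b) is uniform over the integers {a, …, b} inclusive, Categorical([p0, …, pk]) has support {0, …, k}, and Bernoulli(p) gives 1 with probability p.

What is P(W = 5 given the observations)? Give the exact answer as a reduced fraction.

Enumerate traces; 108 have nonzero weight after conditioning:
  (V=0, Y=0, Z=0, U=0, X=1, W=2) weight 1/252
  (V=0, Y=0, Z=0, U=0, X=1, W=4) weight 1/252
  (V=0, Y=0, Z=0, U=0, X=2, W=2) weight 1/252
  (V=0, Y=0, Z=0, U=0, X=2, W=4) weight 1/252
  (V=0, Y=0, Z=0, U=0, X=3, W=2) weight 1/252
  (V=0, Y=0, Z=0, U=0, X=3, W=4) weight 1/252
  (V=0, Y=0, Z=0, U=1, X=1, W=2) weight 1/378
  (V=0, Y=0, Z=0, U=1, X=1, W=4) weight 1/378
  (V=0, Y=0, Z=1, U=0, X=1, W=3) weight 1/252
  (V=0, Y=0, Z=1, U=0, X=1, W=5) weight 1/252
  … 98 more
Group by W:
  weight(W=2) = 5/36
  weight(W=3) = 5/72
  weight(W=4) = 5/36
  weight(W=5) = 5/72
Total weight = 5/36 + 5/72 + 5/36 + 5/72 = 5/12
P(W=2 | obs) = 5/36 / 5/12 = 1/3
P(W=3 | obs) = 5/72 / 5/12 = 1/6
P(W=4 | obs) = 5/36 / 5/12 = 1/3
P(W=5 | obs) = 5/72 / 5/12 = 1/6

P(W = 5 | obs) = 1/6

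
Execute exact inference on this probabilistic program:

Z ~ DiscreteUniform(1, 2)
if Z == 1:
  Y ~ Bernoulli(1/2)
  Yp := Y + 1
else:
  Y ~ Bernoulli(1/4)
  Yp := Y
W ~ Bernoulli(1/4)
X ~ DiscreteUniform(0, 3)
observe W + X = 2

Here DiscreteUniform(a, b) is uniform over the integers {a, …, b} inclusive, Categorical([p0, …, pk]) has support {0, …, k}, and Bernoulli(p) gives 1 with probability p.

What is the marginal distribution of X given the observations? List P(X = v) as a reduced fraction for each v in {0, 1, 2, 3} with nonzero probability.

P(X=1) = 1/4, P(X=2) = 3/4

Enumerate traces; 8 have nonzero weight after conditioning:
  (Z=1, Y=0, W=0, X=2) weight 3/64
  (Z=1, Y=0, W=1, X=1) weight 1/64
  (Z=1, Y=1, W=0, X=2) weight 3/64
  (Z=1, Y=1, W=1, X=1) weight 1/64
  (Z=2, Y=0, W=0, X=2) weight 9/128
  (Z=2, Y=0, W=1, X=1) weight 3/128
  (Z=2, Y=1, W=0, X=2) weight 3/128
  (Z=2, Y=1, W=1, X=1) weight 1/128
Group by X:
  weight(X=1) = 1/16
  weight(X=2) = 3/16
Total weight = 1/16 + 3/16 = 1/4
P(X=1 | obs) = 1/16 / 1/4 = 1/4
P(X=2 | obs) = 3/16 / 1/4 = 3/4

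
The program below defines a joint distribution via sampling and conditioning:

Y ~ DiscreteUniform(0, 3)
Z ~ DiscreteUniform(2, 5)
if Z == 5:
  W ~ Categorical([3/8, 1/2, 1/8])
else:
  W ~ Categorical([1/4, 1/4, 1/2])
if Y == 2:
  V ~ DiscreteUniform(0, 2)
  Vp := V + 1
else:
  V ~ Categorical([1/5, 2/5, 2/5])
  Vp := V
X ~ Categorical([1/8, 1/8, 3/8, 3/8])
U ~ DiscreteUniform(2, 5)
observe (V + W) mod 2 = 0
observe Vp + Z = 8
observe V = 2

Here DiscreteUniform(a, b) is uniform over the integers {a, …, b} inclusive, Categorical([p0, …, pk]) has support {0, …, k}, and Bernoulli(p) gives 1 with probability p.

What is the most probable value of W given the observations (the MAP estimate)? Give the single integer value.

argmax_v P(W = v | obs) = 0

Enumerate traces; 32 have nonzero weight after conditioning:
  (Y=2, Z=5, W=0, V=2, X=0, U=2) weight 1/4096
  (Y=2, Z=5, W=0, V=2, X=0, U=3) weight 1/4096
  (Y=2, Z=5, W=0, V=2, X=0, U=4) weight 1/4096
  (Y=2, Z=5, W=0, V=2, X=0, U=5) weight 1/4096
  (Y=2, Z=5, W=0, V=2, X=1, U=2) weight 1/4096
  (Y=2, Z=5, W=0, V=2, X=1, U=3) weight 1/4096
  (Y=2, Z=5, W=0, V=2, X=1, U=4) weight 1/4096
  (Y=2, Z=5, W=0, V=2, X=1, U=5) weight 1/4096
  (Y=2, Z=5, W=2, V=2, X=0, U=2) weight 1/12288
  … 23 more
Group by W:
  weight(W=0) = 1/128
  weight(W=2) = 1/384
Total weight = 1/128 + 1/384 = 1/96
P(W=0 | obs) = 1/128 / 1/96 = 3/4
P(W=2 | obs) = 1/384 / 1/96 = 1/4
argmax = 0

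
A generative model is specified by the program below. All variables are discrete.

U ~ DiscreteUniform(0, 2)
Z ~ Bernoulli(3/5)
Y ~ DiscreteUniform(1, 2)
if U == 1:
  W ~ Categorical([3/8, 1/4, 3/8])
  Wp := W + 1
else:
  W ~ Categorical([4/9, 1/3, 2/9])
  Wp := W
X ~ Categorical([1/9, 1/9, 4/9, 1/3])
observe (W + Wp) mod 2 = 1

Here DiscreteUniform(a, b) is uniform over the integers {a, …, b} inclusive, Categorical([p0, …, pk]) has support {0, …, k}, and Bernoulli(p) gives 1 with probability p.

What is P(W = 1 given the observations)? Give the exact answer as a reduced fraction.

P(W = 1 | obs) = 1/4

Enumerate traces; 48 have nonzero weight after conditioning:
  (U=1, Z=0, Y=1, W=0, X=0) weight 1/360
  (U=1, Z=0, Y=1, W=0, X=1) weight 1/360
  (U=1, Z=0, Y=1, W=0, X=2) weight 1/90
  (U=1, Z=0, Y=1, W=0, X=3) weight 1/120
  (U=1, Z=0, Y=1, W=1, X=0) weight 1/540
  (U=1, Z=0, Y=1, W=1, X=1) weight 1/540
  (U=1, Z=0, Y=1, W=1, X=2) weight 1/135
  (U=1, Z=0, Y=1, W=1, X=3) weight 1/180
  (U=1, Z=0, Y=1, W=2, X=0) weight 1/360
  … 39 more
Group by W:
  weight(W=0) = 1/8
  weight(W=1) = 1/12
  weight(W=2) = 1/8
Total weight = 1/8 + 1/12 + 1/8 = 1/3
P(W=0 | obs) = 1/8 / 1/3 = 3/8
P(W=1 | obs) = 1/12 / 1/3 = 1/4
P(W=2 | obs) = 1/8 / 1/3 = 3/8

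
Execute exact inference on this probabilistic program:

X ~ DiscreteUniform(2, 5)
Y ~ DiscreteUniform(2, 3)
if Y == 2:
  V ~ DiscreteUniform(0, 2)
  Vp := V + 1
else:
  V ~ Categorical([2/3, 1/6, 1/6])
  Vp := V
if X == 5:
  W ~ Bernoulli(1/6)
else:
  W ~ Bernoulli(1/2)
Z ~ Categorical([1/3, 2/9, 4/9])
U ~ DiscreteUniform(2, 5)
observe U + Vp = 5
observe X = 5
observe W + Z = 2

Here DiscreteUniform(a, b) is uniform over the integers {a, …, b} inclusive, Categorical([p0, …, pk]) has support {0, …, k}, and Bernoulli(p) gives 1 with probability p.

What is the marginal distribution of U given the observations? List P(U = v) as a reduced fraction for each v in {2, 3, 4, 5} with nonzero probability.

P(U=2) = 1/6, P(U=3) = 1/4, P(U=4) = 1/4, P(U=5) = 1/3

Enumerate traces; 12 have nonzero weight after conditioning:
  (X=5, Y=2, V=0, W=0, Z=2, U=4) weight 5/1296
  (X=5, Y=2, V=0, W=1, Z=1, U=4) weight 1/2592
  (X=5, Y=2, V=1, W=0, Z=2, U=3) weight 5/1296
  (X=5, Y=2, V=1, W=1, Z=1, U=3) weight 1/2592
  (X=5, Y=2, V=2, W=0, Z=2, U=2) weight 5/1296
  (X=5, Y=2, V=2, W=1, Z=1, U=2) weight 1/2592
  (X=5, Y=3, V=0, W=0, Z=2, U=5) weight 5/648
  (X=5, Y=3, V=0, W=1, Z=1, U=5) weight 1/1296
  … 4 more
Group by U:
  weight(U=2) = 11/2592
  weight(U=3) = 11/1728
  weight(U=4) = 11/1728
  weight(U=5) = 11/1296
Total weight = 11/2592 + 11/1728 + 11/1728 + 11/1296 = 11/432
P(U=2 | obs) = 11/2592 / 11/432 = 1/6
P(U=3 | obs) = 11/1728 / 11/432 = 1/4
P(U=4 | obs) = 11/1728 / 11/432 = 1/4
P(U=5 | obs) = 11/1296 / 11/432 = 1/3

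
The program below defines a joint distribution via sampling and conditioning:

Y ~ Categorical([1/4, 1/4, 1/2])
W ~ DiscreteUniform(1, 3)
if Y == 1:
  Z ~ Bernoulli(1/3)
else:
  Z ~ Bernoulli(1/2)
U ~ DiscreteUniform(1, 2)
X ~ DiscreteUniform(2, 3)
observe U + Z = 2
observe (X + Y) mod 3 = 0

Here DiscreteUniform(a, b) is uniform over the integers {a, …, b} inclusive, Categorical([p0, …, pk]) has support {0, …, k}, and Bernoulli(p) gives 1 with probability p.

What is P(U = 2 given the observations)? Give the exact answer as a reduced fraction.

Enumerate traces; 12 have nonzero weight after conditioning:
  (Y=0, W=1, Z=0, U=2, X=3) weight 1/96
  (Y=0, W=1, Z=1, U=1, X=3) weight 1/96
  (Y=0, W=2, Z=0, U=2, X=3) weight 1/96
  (Y=0, W=2, Z=1, U=1, X=3) weight 1/96
  (Y=0, W=3, Z=0, U=2, X=3) weight 1/96
  (Y=0, W=3, Z=1, U=1, X=3) weight 1/96
  (Y=1, W=1, Z=0, U=2, X=2) weight 1/72
  (Y=1, W=1, Z=1, U=1, X=2) weight 1/144
  … 4 more
Group by U:
  weight(U=1) = 5/96
  weight(U=2) = 7/96
Total weight = 5/96 + 7/96 = 1/8
P(U=1 | obs) = 5/96 / 1/8 = 5/12
P(U=2 | obs) = 7/96 / 1/8 = 7/12

P(U = 2 | obs) = 7/12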